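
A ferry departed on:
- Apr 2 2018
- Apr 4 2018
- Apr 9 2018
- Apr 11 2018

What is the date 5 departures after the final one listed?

Every event lands on a Monday or Wednesday (gaps cycle 2, 5, 2).
So the schedule is: every Monday and Wednesday.
The following Monday is Apr 16 2018.
The following Wednesday is Apr 18 2018.
The following Monday is Apr 23 2018.
The following Wednesday is Apr 25 2018.
Next Monday: Apr 30 2018.

Apr 30 2018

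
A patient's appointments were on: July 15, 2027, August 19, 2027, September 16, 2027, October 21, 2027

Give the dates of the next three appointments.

Gaps: 35, 28, 35 days — a mix of 28 and 35. Every date is a Thursday.
Each is the 3rd Thursday of its month.
November 2027 — 3rd Thursday is November 18, 2027.
3rd Thursday of December 2027: December 16, 2027.
January 2028 — 3rd Thursday is January 20, 2028.

November 18, 2027; December 16, 2027; January 20, 2028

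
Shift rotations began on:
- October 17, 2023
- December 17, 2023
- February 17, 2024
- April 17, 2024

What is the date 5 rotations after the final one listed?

February 17, 2025

Each date is the 17th; the gaps (61, 62, 60) track the month lengths.
The rule is the 17th of every 2 months.
June 2024: June 17, 2024.
August 2024: August 17, 2024.
Next: October 2024 → October 17, 2024.
December 2024: December 17, 2024.
Next: February 2025 → February 17, 2025.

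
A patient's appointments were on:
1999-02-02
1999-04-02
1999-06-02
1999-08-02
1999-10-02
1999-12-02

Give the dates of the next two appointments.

The day-of-month is always 2 (59, 61, 61, 61, 61 days between events).
So this recurs on the 2nd of every 2 months.
Next: February 2000 → 2000-02-02.
April 2000: 2000-04-02.

2000-02-02, 2000-04-02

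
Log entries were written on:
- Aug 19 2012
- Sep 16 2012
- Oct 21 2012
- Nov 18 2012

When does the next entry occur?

These are Sundays at 28- or 35-day spacing (28, 35, 28).
The pattern: 3rd Sunday of the month.
December 2012 — 3rd Sunday is Dec 16 2012.

Dec 16 2012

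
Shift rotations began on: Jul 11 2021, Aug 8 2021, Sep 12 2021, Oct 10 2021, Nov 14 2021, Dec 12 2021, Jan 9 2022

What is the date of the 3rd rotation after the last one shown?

Apr 10 2022

Gaps: 28, 35, 28, 35, 28, 28 days — a mix of 28 and 35. Every date is a Sunday.
Each is the 2nd Sunday of its month.
February 2022 — 2nd Sunday is Feb 13 2022.
2nd Sunday of March 2022: Mar 13 2022.
April 2022 — 2nd Sunday is Apr 10 2022.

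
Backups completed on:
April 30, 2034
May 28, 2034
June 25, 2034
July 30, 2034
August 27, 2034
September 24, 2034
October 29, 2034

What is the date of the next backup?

November 26, 2034

These are Sundays with 28, 28, 35, 28, 28, 35-day gaps.
Each is the final Sunday of its month — April 30, 2034 is past the 28th, so '4th Sunday' doesn't fit.
November 2034 ends with Sunday November 26, 2034.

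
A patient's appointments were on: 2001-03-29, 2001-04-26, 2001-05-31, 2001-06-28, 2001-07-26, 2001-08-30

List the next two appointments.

All Thursdays; the gaps (28, 35, 28, 28, 35) vary with month length.
This is the last Thursday of each month.
Last Thursday of September 2001: 2001-09-27.
October 2001 ends with Thursday 2001-10-25.

2001-09-27, 2001-10-25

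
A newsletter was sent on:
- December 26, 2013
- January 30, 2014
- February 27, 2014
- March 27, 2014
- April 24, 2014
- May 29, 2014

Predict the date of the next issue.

June 26, 2014

These are Thursdays with 35, 28, 28, 28, 35-day gaps.
Each is the final Thursday of its month — January 30, 2014 is past the 28th, so '4th Thursday' doesn't fit.
June 2014 ends with Thursday June 26, 2014.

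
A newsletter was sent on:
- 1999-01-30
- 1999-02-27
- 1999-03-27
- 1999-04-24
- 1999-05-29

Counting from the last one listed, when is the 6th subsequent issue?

1999-11-27

All Saturdays; the gaps (28, 28, 28, 35) vary with month length.
This is the last Saturday of each month.
Last Saturday of June 1999: 1999-06-26.
July 1999 ends with Saturday 1999-07-31.
August 1999 ends with Saturday 1999-08-28.
September 1999 ends with Saturday 1999-09-25.
October 1999 ends with Saturday 1999-10-30.
Last Saturday of November 1999: 1999-11-27.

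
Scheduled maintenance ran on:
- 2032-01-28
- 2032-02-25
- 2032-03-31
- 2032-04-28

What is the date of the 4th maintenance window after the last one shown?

Every date is a Wednesday; gaps 28, 35, 28 days.
Each is the last Wednesday of its month (at least one falls on the 29th or later, ruling out '4th Wednesday').
Last Wednesday of May 2032: 2032-05-26.
Last Wednesday of June 2032: 2032-06-30.
Last Wednesday of July 2032: 2032-07-28.
Last Wednesday of August 2032: 2032-08-25.

2032-08-25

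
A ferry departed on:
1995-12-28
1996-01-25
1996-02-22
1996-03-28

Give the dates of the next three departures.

1996-04-25, 1996-05-23, 1996-06-27

These are Thursdays at 28- or 35-day spacing (28, 28, 35).
The pattern: 4th Thursday of the month.
April 1996 — 4th Thursday is 1996-04-25.
4th Thursday of May 1996: 1996-05-23.
4th Thursday of June 1996: 1996-06-27.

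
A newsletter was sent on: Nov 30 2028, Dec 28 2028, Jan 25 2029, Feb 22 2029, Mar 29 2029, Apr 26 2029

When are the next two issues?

Every date is a Thursday; gaps 28, 28, 28, 35, 28 days.
Each is the last Thursday of its month (at least one falls on the 29th or later, ruling out '4th Thursday').
May 2029 ends with Thursday May 31 2029.
June 2029 ends with Thursday Jun 28 2029.

May 31 2029, Jun 28 2029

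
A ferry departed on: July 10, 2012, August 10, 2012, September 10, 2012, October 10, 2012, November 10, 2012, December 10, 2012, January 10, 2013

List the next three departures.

February 10, 2013; March 10, 2013; April 10, 2013

Each date is the 10th; the gaps (31, 31, 30, 31, 30, 31) track the month lengths.
The rule is the 10th of each month.
February 2013: February 10, 2013.
Next: March 2013 → March 10, 2013.
Next: April 2013 → April 10, 2013.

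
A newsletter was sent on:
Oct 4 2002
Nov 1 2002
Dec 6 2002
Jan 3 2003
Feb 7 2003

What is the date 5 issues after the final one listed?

Jul 4 2003

All dates are Fridays, 28, 35, 28, 35 days apart.
Specifically, the 1st Friday of each month.
1st Friday of March 2003: Mar 7 2003.
April 2003 — 1st Friday is Apr 4 2003.
May 2003 — 1st Friday is May 2 2003.
June 2003 — 1st Friday is Jun 6 2003.
1st Friday of July 2003: Jul 4 2003.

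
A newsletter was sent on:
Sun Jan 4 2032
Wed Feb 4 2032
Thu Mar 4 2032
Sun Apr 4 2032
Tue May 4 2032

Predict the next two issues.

Fri Jun 4 2032, Sun Jul 4 2032

The day-of-month is always 4 (31, 29, 31, 30 days between events).
So this recurs on the 4th of each month.
Next: June 2032 → Fri Jun 4 2032.
Next: July 2032 → Sun Jul 4 2032.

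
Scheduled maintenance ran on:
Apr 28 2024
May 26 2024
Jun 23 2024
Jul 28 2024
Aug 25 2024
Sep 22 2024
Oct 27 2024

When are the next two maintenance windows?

Nov 24 2024, Dec 22 2024

Gaps: 28, 28, 35, 28, 28, 35 days — a mix of 28 and 35. Every date is a Sunday.
Each is the 4th Sunday of its month.
November 2024 — 4th Sunday is Nov 24 2024.
4th Sunday of December 2024: Dec 22 2024.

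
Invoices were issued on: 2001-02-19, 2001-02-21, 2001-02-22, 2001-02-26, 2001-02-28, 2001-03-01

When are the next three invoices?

Gaps: 2, 1, 4, 2, 1 days — not constant, but cyclic with period 3.
The events fall on every Monday, Wednesday and Thursday.
The following Monday is 2001-03-05.
Next Wednesday: 2001-03-07.
Next Thursday: 2001-03-08.

2001-03-05, 2001-03-07, 2001-03-08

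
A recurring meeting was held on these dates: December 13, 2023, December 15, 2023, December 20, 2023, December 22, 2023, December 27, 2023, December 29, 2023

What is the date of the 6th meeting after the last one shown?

Gaps: 2, 5, 2, 5, 2 days — not constant, but cyclic with period 2.
The events fall on every Wednesday and Friday.
The following Wednesday is January 3, 2024.
The following Friday is January 5, 2024.
Next Wednesday: January 10, 2024.
The following Friday is January 12, 2024.
Next Wednesday: January 17, 2024.
The following Friday is January 19, 2024.

January 19, 2024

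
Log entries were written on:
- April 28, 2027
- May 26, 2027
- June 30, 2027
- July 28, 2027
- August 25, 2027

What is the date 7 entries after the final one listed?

All Wednesdays; the gaps (28, 35, 28, 28) vary with month length.
This is the last Wednesday of each month.
September 2027 ends with Wednesday September 29, 2027.
October 2027 ends with Wednesday October 27, 2027.
Last Wednesday of November 2027: November 24, 2027.
December 2027 ends with Wednesday December 29, 2027.
Last Wednesday of January 2028: January 26, 2028.
February 2028 ends with Wednesday February 23, 2028.
March 2028 ends with Wednesday March 29, 2028.

March 29, 2028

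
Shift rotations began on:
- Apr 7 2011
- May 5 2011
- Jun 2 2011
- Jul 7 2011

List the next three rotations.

Aug 4 2011, Sep 1 2011, Oct 6 2011

All dates are Thursdays, 28, 28, 35 days apart.
Specifically, the 1st Thursday of each month.
1st Thursday of August 2011: Aug 4 2011.
1st Thursday of September 2011: Sep 1 2011.
October 2011 — 1st Thursday is Oct 6 2011.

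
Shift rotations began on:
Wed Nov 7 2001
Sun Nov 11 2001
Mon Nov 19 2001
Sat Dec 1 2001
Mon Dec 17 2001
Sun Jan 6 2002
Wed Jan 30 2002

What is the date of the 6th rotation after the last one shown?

Sun Sep 15 2002

Gaps: 4, 8, 12, 16, 20, 24 days — each gap is 4 larger than the previous one.
Next gap: 28 days. Wed Jan 30 2002 + 28 days = Wed Feb 27 2002.
Next gap: 32 days. Wed Feb 27 2002 + 32 days = Sun Mar 31 2002.
Next gap: 36 days. Sun Mar 31 2002 + 36 days = Mon May 6 2002.
Next gap: 40 days. Mon May 6 2002 + 40 days = Sat Jun 15 2002.
Next gap: 44 days. Sat Jun 15 2002 + 44 days = Mon Jul 29 2002.
Next gap: 48 days. Mon Jul 29 2002 + 48 days = Sun Sep 15 2002.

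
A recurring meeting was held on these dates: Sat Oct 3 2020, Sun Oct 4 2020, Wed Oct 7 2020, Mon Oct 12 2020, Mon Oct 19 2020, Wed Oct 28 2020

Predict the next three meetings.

Intervals are 1, 3, 5, 7, 9 days — an arithmetic progression with common difference 2.
Next gap: 11 days. Wed Oct 28 2020 + 11 days = Sun Nov 8 2020.
Next gap: 13 days. Sun Nov 8 2020 + 13 days = Sat Nov 21 2020.
Next gap: 15 days. Sat Nov 21 2020 + 15 days = Sun Dec 6 2020.

Sun Nov 8 2020, Sat Nov 21 2020, Sun Dec 6 2020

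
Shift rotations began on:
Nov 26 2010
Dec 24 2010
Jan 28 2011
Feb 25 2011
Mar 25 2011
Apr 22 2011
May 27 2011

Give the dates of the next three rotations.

Jun 24 2011, Jul 22 2011, Aug 26 2011

All dates are Fridays, 28, 35, 28, 28, 28, 35 days apart.
Specifically, the 4th Friday of each month.
4th Friday of June 2011: Jun 24 2011.
July 2011 — 4th Friday is Jul 22 2011.
August 2011 — 4th Friday is Aug 26 2011.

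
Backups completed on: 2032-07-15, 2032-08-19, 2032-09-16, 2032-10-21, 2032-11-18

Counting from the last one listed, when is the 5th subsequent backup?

Gaps: 35, 28, 35, 28 days — a mix of 28 and 35. Every date is a Thursday.
Each is the 3rd Thursday of its month.
3rd Thursday of December 2032: 2032-12-16.
January 2033 — 3rd Thursday is 2033-01-20.
3rd Thursday of February 2033: 2033-02-17.
March 2033 — 3rd Thursday is 2033-03-17.
3rd Thursday of April 2033: 2033-04-21.

2033-04-21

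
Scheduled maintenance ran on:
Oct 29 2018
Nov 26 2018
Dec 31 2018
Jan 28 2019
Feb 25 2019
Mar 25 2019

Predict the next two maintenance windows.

Apr 29 2019, May 27 2019

All Mondays; the gaps (28, 35, 28, 28, 28) vary with month length.
This is the last Monday of each month.
April 2019 ends with Monday Apr 29 2019.
Last Monday of May 2019: May 27 2019.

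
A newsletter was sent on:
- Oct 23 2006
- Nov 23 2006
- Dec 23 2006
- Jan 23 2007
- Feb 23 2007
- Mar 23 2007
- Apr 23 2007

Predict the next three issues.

The day-of-month is always 23 (31, 30, 31, 31, 28, 31 days between events).
So this recurs on the 23rd of each month.
May 2007: May 23 2007.
June 2007: Jun 23 2007.
July 2007: Jul 23 2007.

May 23 2007, Jun 23 2007, Jul 23 2007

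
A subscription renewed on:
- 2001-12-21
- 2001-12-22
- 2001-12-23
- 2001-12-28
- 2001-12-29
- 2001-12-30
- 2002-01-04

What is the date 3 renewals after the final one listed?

2002-01-11

Every event lands on a Friday or Saturday or Sunday (gaps cycle 1, 1, 5, 1, 1, 5).
So the schedule is: every Friday, Saturday and Sunday.
Next Saturday: 2002-01-05.
Next Sunday: 2002-01-06.
The following Friday is 2002-01-11.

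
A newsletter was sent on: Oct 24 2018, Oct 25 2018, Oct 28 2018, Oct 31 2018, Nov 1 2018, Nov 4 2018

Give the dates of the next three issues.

Every event lands on a Wednesday or Thursday or Sunday (gaps cycle 1, 3, 3, 1, 3).
So the schedule is: every Wednesday, Thursday and Sunday.
Next Wednesday: Nov 7 2018.
The following Thursday is Nov 8 2018.
Next Sunday: Nov 11 2018.

Nov 7 2018, Nov 8 2018, Nov 11 2018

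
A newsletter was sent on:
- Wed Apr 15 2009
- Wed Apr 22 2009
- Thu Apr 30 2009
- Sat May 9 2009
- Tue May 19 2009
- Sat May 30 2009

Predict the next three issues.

Intervals are 7, 8, 9, 10, 11 days — an arithmetic progression with common difference 1.
Next gap: 12 days. Sat May 30 2009 + 12 days = Thu Jun 11 2009.
Next gap: 13 days. Thu Jun 11 2009 + 13 days = Wed Jun 24 2009.
Next gap: 14 days. Wed Jun 24 2009 + 14 days = Wed Jul 8 2009.

Thu Jun 11 2009, Wed Jun 24 2009, Wed Jul 8 2009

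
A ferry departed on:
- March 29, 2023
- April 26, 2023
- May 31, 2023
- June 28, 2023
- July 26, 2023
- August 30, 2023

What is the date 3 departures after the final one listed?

All Wednesdays; the gaps (28, 35, 28, 28, 35) vary with month length.
This is the last Wednesday of each month.
Last Wednesday of September 2023: September 27, 2023.
Last Wednesday of October 2023: October 25, 2023.
Last Wednesday of November 2023: November 29, 2023.

November 29, 2023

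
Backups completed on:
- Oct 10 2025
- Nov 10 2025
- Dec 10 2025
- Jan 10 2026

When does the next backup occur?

Gaps: 31, 30, 31 days — not constant. Every event is on the 10th of the month.
Pattern: the 10th of each month.
February 2026: Feb 10 2026.

Feb 10 2026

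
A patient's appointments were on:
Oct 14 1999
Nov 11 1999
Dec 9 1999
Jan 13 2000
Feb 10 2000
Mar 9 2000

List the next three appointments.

Apr 13 2000, May 11 2000, Jun 8 2000

Gaps: 28, 28, 35, 28, 28 days — a mix of 28 and 35. Every date is a Thursday.
Each is the 2nd Thursday of its month.
2nd Thursday of April 2000: Apr 13 2000.
May 2000 — 2nd Thursday is May 11 2000.
June 2000 — 2nd Thursday is Jun 8 2000.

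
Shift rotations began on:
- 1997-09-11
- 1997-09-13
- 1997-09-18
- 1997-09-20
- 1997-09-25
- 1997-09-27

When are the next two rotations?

Every event lands on a Thursday or Saturday (gaps cycle 2, 5, 2, 5, 2).
So the schedule is: every Thursday and Saturday.
The following Thursday is 1997-10-02.
Next Saturday: 1997-10-04.

1997-10-02, 1997-10-04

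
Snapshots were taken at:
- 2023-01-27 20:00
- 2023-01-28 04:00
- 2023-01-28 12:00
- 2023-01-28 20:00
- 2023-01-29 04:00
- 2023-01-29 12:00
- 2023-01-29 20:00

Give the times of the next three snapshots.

2023-01-30 04:00, 2023-01-30 12:00, 2023-01-30 20:00

Spacing: 8, 8, 8, 8, 8, 8 h — constant 8 h.
2023-01-29 20:00 + 8 h = 2023-01-30 04:00.
2023-01-30 04:00 + 8 h = 2023-01-30 12:00.
2023-01-30 12:00 + 8 h = 2023-01-30 20:00.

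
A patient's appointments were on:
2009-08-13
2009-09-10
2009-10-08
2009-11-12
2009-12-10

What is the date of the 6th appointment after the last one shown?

Gaps: 28, 28, 35, 28 days — a mix of 28 and 35. Every date is a Thursday.
Each is the 2nd Thursday of its month.
2nd Thursday of January 2010: 2010-01-14.
2nd Thursday of February 2010: 2010-02-11.
March 2010 — 2nd Thursday is 2010-03-11.
April 2010 — 2nd Thursday is 2010-04-08.
2nd Thursday of May 2010: 2010-05-13.
2nd Thursday of June 2010: 2010-06-10.

2010-06-10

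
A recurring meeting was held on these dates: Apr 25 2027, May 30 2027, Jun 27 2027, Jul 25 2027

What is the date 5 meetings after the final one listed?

These are Sundays with 35, 28, 28-day gaps.
Each is the final Sunday of its month — May 30 2027 is past the 28th, so '4th Sunday' doesn't fit.
August 2027 ends with Sunday Aug 29 2027.
September 2027 ends with Sunday Sep 26 2027.
Last Sunday of October 2027: Oct 31 2027.
Last Sunday of November 2027: Nov 28 2027.
Last Sunday of December 2027: Dec 26 2027.

Dec 26 2027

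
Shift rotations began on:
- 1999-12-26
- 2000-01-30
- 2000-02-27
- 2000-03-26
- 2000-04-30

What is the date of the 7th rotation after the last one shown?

These are Sundays with 35, 28, 28, 35-day gaps.
Each is the final Sunday of its month — 2000-01-30 is past the 28th, so '4th Sunday' doesn't fit.
Last Sunday of May 2000: 2000-05-28.
June 2000 ends with Sunday 2000-06-25.
July 2000 ends with Sunday 2000-07-30.
August 2000 ends with Sunday 2000-08-27.
September 2000 ends with Sunday 2000-09-24.
Last Sunday of October 2000: 2000-10-29.
November 2000 ends with Sunday 2000-11-26.

2000-11-26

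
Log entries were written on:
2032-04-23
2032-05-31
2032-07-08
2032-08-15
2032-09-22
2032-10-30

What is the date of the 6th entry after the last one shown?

2033-06-15

The spacing is 38, 38, 38, 38, 38 days — always 38 days.
2032-10-30 + 38 days = 2032-12-07.
2032-12-07 + 38 days = 2033-01-14.
2033-01-14 + 38 days = 2033-02-21.
2033-02-21 + 38 days = 2033-03-31.
2033-03-31 + 38 days = 2033-05-08.
2033-05-08 + 38 days = 2033-06-15.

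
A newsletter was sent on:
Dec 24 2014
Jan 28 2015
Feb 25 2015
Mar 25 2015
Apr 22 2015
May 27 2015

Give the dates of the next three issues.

Jun 24 2015, Jul 22 2015, Aug 26 2015

These are Wednesdays at 28- or 35-day spacing (35, 28, 28, 28, 35).
The pattern: 4th Wednesday of the month.
June 2015 — 4th Wednesday is Jun 24 2015.
July 2015 — 4th Wednesday is Jul 22 2015.
4th Wednesday of August 2015: Aug 26 2015.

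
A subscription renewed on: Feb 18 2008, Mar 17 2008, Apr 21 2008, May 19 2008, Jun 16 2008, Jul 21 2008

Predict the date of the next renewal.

Gaps: 28, 35, 28, 28, 35 days — a mix of 28 and 35. Every date is a Monday.
Each is the 3rd Monday of its month.
3rd Monday of August 2008: Aug 18 2008.

Aug 18 2008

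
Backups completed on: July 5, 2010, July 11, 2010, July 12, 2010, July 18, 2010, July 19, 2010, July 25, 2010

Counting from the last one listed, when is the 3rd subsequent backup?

Every event lands on a Monday or Sunday (gaps cycle 6, 1, 6, 1, 6).
So the schedule is: every Monday and Sunday.
Next Monday: July 26, 2010.
Next Sunday: August 1, 2010.
The following Monday is August 2, 2010.

August 2, 2010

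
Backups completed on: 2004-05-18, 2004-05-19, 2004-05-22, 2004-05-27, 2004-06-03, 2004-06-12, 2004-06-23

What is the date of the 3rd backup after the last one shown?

The spacing grows by 2 each time: 1, 3, 5, 7, 9, 11 days.
Next gap: 13 days. 2004-06-23 + 13 days = 2004-07-06.
Next gap: 15 days. 2004-07-06 + 15 days = 2004-07-21.
Next gap: 17 days. 2004-07-21 + 17 days = 2004-08-07.

2004-08-07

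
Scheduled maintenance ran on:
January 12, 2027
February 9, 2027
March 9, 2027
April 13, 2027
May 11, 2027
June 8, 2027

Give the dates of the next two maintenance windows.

July 13, 2027; August 10, 2027

All dates are Tuesdays, 28, 28, 35, 28, 28 days apart.
Specifically, the 2nd Tuesday of each month.
2nd Tuesday of July 2027: July 13, 2027.
August 2027 — 2nd Tuesday is August 10, 2027.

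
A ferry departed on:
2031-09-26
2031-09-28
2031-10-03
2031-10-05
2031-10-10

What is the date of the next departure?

Gaps: 2, 5, 2, 5 days — not constant, but cyclic with period 2.
The events fall on every Friday and Sunday.
The following Sunday is 2031-10-12.

2031-10-12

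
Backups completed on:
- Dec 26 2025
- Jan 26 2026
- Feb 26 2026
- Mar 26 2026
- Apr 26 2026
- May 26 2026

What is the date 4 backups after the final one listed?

Sep 26 2026

Each date is the 26th; the gaps (31, 31, 28, 31, 30) track the month lengths.
The rule is the 26th of each month.
June 2026: Jun 26 2026.
July 2026: Jul 26 2026.
Next: August 2026 → Aug 26 2026.
September 2026: Sep 26 2026.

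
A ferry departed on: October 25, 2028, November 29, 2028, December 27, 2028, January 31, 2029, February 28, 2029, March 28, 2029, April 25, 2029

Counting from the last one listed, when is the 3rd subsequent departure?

July 25, 2029

All Wednesdays; the gaps (35, 28, 35, 28, 28, 28) vary with month length.
This is the last Wednesday of each month.
May 2029 ends with Wednesday May 30, 2029.
Last Wednesday of June 2029: June 27, 2029.
July 2029 ends with Wednesday July 25, 2029.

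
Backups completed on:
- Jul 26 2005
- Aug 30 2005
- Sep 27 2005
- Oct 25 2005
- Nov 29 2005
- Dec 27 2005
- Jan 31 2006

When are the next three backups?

Feb 28 2006, Mar 28 2006, Apr 25 2006

All Tuesdays; the gaps (35, 28, 28, 35, 28, 35) vary with month length.
This is the last Tuesday of each month.
February 2006 ends with Tuesday Feb 28 2006.
Last Tuesday of March 2006: Mar 28 2006.
Last Tuesday of April 2006: Apr 25 2006.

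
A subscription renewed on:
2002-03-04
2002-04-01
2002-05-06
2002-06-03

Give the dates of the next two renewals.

2002-07-01, 2002-08-05

Gaps: 28, 35, 28 days — a mix of 28 and 35. Every date is a Monday.
Each is the 1st Monday of its month.
1st Monday of July 2002: 2002-07-01.
August 2002 — 1st Monday is 2002-08-05.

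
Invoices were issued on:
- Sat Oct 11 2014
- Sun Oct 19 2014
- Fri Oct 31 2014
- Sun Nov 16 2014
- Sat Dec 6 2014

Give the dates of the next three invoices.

Tue Dec 30 2014, Tue Jan 27 2015, Sat Feb 28 2015

The spacing grows by 4 each time: 8, 12, 16, 20 days.
Next gap: 24 days. Sat Dec 6 2014 + 24 days = Tue Dec 30 2014.
Next gap: 28 days. Tue Dec 30 2014 + 28 days = Tue Jan 27 2015.
Next gap: 32 days. Tue Jan 27 2015 + 32 days = Sat Feb 28 2015.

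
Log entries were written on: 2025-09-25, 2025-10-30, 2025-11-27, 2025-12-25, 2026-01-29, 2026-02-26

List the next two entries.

2026-03-26, 2026-04-30

These are Thursdays with 35, 28, 28, 35, 28-day gaps.
Each is the final Thursday of its month — 2025-10-30 is past the 28th, so '4th Thursday' doesn't fit.
March 2026 ends with Thursday 2026-03-26.
Last Thursday of April 2026: 2026-04-30.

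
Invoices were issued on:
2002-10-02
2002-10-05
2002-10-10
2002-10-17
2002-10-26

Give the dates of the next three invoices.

2002-11-06, 2002-11-19, 2002-12-04

Intervals are 3, 5, 7, 9 days — an arithmetic progression with common difference 2.
Next gap: 11 days. 2002-10-26 + 11 days = 2002-11-06.
Next gap: 13 days. 2002-11-06 + 13 days = 2002-11-19.
Next gap: 15 days. 2002-11-19 + 15 days = 2002-12-04.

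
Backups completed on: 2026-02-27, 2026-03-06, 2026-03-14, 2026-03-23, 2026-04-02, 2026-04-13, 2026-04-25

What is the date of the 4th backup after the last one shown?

2026-06-22

Intervals are 7, 8, 9, 10, 11, 12 days — an arithmetic progression with common difference 1.
Next gap: 13 days. 2026-04-25 + 13 days = 2026-05-08.
Next gap: 14 days. 2026-05-08 + 14 days = 2026-05-22.
Next gap: 15 days. 2026-05-22 + 15 days = 2026-06-06.
Next gap: 16 days. 2026-06-06 + 16 days = 2026-06-22.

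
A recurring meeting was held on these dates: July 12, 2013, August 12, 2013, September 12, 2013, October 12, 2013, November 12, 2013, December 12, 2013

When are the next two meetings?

Gaps: 31, 31, 30, 31, 30 days — not constant. Every event is on the 12th of the month.
Pattern: the 12th of each month.
Next: January 2014 → January 12, 2014.
February 2014: February 12, 2014.

January 12, 2014; February 12, 2014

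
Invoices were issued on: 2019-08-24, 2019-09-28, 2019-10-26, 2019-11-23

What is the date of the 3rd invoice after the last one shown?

Gaps: 35, 28, 28 days — a mix of 28 and 35. Every date is a Saturday.
Each is the 4th Saturday of its month.
4th Saturday of December 2019: 2019-12-28.
4th Saturday of January 2020: 2020-01-25.
February 2020 — 4th Saturday is 2020-02-22.

2020-02-22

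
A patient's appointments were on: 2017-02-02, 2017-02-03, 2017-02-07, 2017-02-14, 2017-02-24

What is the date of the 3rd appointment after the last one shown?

2017-04-13

Intervals are 1, 4, 7, 10 days — an arithmetic progression with common difference 3.
Next gap: 13 days. 2017-02-24 + 13 days = 2017-03-09.
Next gap: 16 days. 2017-03-09 + 16 days = 2017-03-25.
Next gap: 19 days. 2017-03-25 + 19 days = 2017-04-13.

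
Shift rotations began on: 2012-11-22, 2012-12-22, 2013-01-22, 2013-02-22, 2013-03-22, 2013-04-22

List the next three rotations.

2013-05-22, 2013-06-22, 2013-07-22

Each date is the 22nd; the gaps (30, 31, 31, 28, 31) track the month lengths.
The rule is the 22nd of each month.
Next: May 2013 → 2013-05-22.
Next: June 2013 → 2013-06-22.
Next: July 2013 → 2013-07-22.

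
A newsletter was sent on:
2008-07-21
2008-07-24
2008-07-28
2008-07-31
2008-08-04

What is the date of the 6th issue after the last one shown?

The gap pattern 3, 4, 3, 4 repeats every 2 events.
These are the Mondays and Thursdays of each week.
Next Thursday: 2008-08-07.
Next Monday: 2008-08-11.
The following Thursday is 2008-08-14.
Next Monday: 2008-08-18.
The following Thursday is 2008-08-21.
The following Monday is 2008-08-25.

2008-08-25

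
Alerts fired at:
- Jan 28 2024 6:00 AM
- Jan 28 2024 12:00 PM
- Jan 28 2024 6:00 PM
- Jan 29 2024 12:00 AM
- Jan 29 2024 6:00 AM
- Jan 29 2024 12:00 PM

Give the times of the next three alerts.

Gaps: 6, 6, 6, 6, 6 hours — each event is 6 hours after the previous one.
Jan 29 2024 12:00 PM + 6 h = Jan 29 2024 6:00 PM.
Jan 29 2024 6:00 PM + 6 h = Jan 30 2024 12:00 AM.
Jan 30 2024 12:00 AM + 6 h = Jan 30 2024 6:00 AM.

Jan 29 2024 6:00 PM, Jan 30 2024 12:00 AM, Jan 30 2024 6:00 AM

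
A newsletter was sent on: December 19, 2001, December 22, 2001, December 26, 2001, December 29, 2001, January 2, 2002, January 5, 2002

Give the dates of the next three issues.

January 9, 2002; January 12, 2002; January 16, 2002

Gaps: 3, 4, 3, 4, 3 days — not constant, but cyclic with period 2.
The events fall on every Wednesday and Saturday.
The following Wednesday is January 9, 2002.
The following Saturday is January 12, 2002.
Next Wednesday: January 16, 2002.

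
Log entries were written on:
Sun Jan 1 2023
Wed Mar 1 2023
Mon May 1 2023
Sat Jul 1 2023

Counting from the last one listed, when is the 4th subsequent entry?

Fri Mar 1 2024

Each date is the 1st; the gaps (59, 61, 61) track the month lengths.
The rule is the 1st of every 2 months.
September 2023: Fri Sep 1 2023.
Next: November 2023 → Wed Nov 1 2023.
January 2024: Mon Jan 1 2024.
Next: March 2024 → Fri Mar 1 2024.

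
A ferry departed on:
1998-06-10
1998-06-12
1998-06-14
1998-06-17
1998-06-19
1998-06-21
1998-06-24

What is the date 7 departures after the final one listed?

1998-07-10

Every event lands on a Wednesday or Friday or Sunday (gaps cycle 2, 2, 3, 2, 2, 3).
So the schedule is: every Wednesday, Friday and Sunday.
The following Friday is 1998-06-26.
The following Sunday is 1998-06-28.
Next Wednesday: 1998-07-01.
The following Friday is 1998-07-03.
The following Sunday is 1998-07-05.
The following Wednesday is 1998-07-08.
Next Friday: 1998-07-10.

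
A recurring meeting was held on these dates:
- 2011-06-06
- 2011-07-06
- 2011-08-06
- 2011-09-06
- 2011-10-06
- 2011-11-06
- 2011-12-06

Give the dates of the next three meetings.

2012-01-06, 2012-02-06, 2012-03-06

Each date is the 6th; the gaps (30, 31, 31, 30, 31, 30) track the month lengths.
The rule is the 6th of each month.
January 2012: 2012-01-06.
Next: February 2012 → 2012-02-06.
Next: March 2012 → 2012-03-06.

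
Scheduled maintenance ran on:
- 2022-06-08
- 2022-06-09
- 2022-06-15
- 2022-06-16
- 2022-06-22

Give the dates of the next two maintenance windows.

2022-06-23, 2022-06-29

Gaps: 1, 6, 1, 6 days — not constant, but cyclic with period 2.
The events fall on every Wednesday and Thursday.
The following Thursday is 2022-06-23.
Next Wednesday: 2022-06-29.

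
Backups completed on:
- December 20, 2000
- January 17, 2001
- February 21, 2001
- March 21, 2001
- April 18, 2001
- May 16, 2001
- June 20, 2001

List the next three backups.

July 18, 2001; August 15, 2001; September 19, 2001

All dates are Wednesdays, 28, 35, 28, 28, 28, 35 days apart.
Specifically, the 3rd Wednesday of each month.
July 2001 — 3rd Wednesday is July 18, 2001.
August 2001 — 3rd Wednesday is August 15, 2001.
September 2001 — 3rd Wednesday is September 19, 2001.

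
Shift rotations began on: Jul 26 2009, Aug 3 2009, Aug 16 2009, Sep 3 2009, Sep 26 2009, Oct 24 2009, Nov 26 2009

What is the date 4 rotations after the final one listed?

May 27 2010

Intervals are 8, 13, 18, 23, 28, 33 days — an arithmetic progression with common difference 5.
Next gap: 38 days. Nov 26 2009 + 38 days = Jan 3 2010.
Next gap: 43 days. Jan 3 2010 + 43 days = Feb 15 2010.
Next gap: 48 days. Feb 15 2010 + 48 days = Apr 4 2010.
Next gap: 53 days. Apr 4 2010 + 53 days = May 27 2010.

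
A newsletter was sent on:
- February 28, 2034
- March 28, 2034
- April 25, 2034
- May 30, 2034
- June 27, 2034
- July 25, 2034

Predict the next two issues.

August 29, 2034; September 26, 2034

These are Tuesdays with 28, 28, 35, 28, 28-day gaps.
Each is the final Tuesday of its month — May 30, 2034 is past the 28th, so '4th Tuesday' doesn't fit.
August 2034 ends with Tuesday August 29, 2034.
September 2034 ends with Tuesday September 26, 2034.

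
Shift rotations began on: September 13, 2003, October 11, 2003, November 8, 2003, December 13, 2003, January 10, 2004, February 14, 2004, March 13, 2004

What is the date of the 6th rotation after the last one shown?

September 11, 2004

These are Saturdays at 28- or 35-day spacing (28, 28, 35, 28, 35, 28).
The pattern: 2nd Saturday of the month.
April 2004 — 2nd Saturday is April 10, 2004.
May 2004 — 2nd Saturday is May 8, 2004.
2nd Saturday of June 2004: June 12, 2004.
2nd Saturday of July 2004: July 10, 2004.
August 2004 — 2nd Saturday is August 14, 2004.
2nd Saturday of September 2004: September 11, 2004.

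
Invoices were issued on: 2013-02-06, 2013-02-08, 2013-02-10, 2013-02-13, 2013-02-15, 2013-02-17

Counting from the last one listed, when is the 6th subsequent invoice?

Gaps: 2, 2, 3, 2, 2 days — not constant, but cyclic with period 3.
The events fall on every Wednesday, Friday and Sunday.
Next Wednesday: 2013-02-20.
Next Friday: 2013-02-22.
The following Sunday is 2013-02-24.
The following Wednesday is 2013-02-27.
Next Friday: 2013-03-01.
The following Sunday is 2013-03-03.

2013-03-03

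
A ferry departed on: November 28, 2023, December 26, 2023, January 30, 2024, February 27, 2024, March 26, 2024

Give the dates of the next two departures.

April 30, 2024; May 28, 2024

These are Tuesdays with 28, 35, 28, 28-day gaps.
Each is the final Tuesday of its month — January 30, 2024 is past the 28th, so '4th Tuesday' doesn't fit.
Last Tuesday of April 2024: April 30, 2024.
Last Tuesday of May 2024: May 28, 2024.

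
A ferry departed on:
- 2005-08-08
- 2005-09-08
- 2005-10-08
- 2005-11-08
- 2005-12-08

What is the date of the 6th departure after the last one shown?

2006-06-08

Gaps: 31, 30, 31, 30 days — not constant. Every event is on the 8th of the month.
Pattern: the 8th of each month.
Next: January 2006 → 2006-01-08.
Next: February 2006 → 2006-02-08.
Next: March 2006 → 2006-03-08.
Next: April 2006 → 2006-04-08.
May 2006: 2006-05-08.
Next: June 2006 → 2006-06-08.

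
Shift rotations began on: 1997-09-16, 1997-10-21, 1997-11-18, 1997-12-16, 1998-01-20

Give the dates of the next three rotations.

Gaps: 35, 28, 28, 35 days — a mix of 28 and 35. Every date is a Tuesday.
Each is the 3rd Tuesday of its month.
3rd Tuesday of February 1998: 1998-02-17.
March 1998 — 3rd Tuesday is 1998-03-17.
3rd Tuesday of April 1998: 1998-04-21.

1998-02-17, 1998-03-17, 1998-04-21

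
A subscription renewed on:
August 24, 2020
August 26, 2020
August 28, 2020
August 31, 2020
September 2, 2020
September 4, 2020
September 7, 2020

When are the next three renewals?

Every event lands on a Monday or Wednesday or Friday (gaps cycle 2, 2, 3, 2, 2, 3).
So the schedule is: every Monday, Wednesday and Friday.
The following Wednesday is September 9, 2020.
Next Friday: September 11, 2020.
The following Monday is September 14, 2020.

September 9, 2020; September 11, 2020; September 14, 2020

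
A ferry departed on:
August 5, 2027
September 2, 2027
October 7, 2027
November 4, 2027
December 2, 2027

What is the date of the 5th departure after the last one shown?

May 4, 2028

Gaps: 28, 35, 28, 28 days — a mix of 28 and 35. Every date is a Thursday.
Each is the 1st Thursday of its month.
1st Thursday of January 2028: January 6, 2028.
February 2028 — 1st Thursday is February 3, 2028.
1st Thursday of March 2028: March 2, 2028.
1st Thursday of April 2028: April 6, 2028.
May 2028 — 1st Thursday is May 4, 2028.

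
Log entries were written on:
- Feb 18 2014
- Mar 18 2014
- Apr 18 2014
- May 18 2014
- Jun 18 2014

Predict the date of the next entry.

Jul 18 2014

The day-of-month is always 18 (28, 31, 30, 31 days between events).
So this recurs on the 18th of each month.
July 2014: Jul 18 2014.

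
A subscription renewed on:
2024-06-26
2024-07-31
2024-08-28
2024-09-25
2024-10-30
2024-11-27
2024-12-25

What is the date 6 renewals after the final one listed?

2025-06-25

All Wednesdays; the gaps (35, 28, 28, 35, 28, 28) vary with month length.
This is the last Wednesday of each month.
Last Wednesday of January 2025: 2025-01-29.
February 2025 ends with Wednesday 2025-02-26.
Last Wednesday of March 2025: 2025-03-26.
Last Wednesday of April 2025: 2025-04-30.
Last Wednesday of May 2025: 2025-05-28.
Last Wednesday of June 2025: 2025-06-25.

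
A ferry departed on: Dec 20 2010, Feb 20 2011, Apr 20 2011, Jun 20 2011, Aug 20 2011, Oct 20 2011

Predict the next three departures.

Dec 20 2011, Feb 20 2012, Apr 20 2012

Gaps: 62, 59, 61, 61, 61 days — not constant. Every event is on the 20th of the month.
Pattern: the 20th of every 2 months.
Next: December 2011 → Dec 20 2011.
February 2012: Feb 20 2012.
Next: April 2012 → Apr 20 2012.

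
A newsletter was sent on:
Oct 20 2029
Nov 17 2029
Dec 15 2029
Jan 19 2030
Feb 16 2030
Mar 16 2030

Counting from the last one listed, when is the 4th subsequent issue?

Jul 20 2030

Gaps: 28, 28, 35, 28, 28 days — a mix of 28 and 35. Every date is a Saturday.
Each is the 3rd Saturday of its month.
April 2030 — 3rd Saturday is Apr 20 2030.
May 2030 — 3rd Saturday is May 18 2030.
3rd Saturday of June 2030: Jun 15 2030.
3rd Saturday of July 2030: Jul 20 2030.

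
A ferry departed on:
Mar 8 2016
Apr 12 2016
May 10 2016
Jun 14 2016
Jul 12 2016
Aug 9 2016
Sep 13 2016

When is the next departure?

These are Tuesdays at 28- or 35-day spacing (35, 28, 35, 28, 28, 35).
The pattern: 2nd Tuesday of the month.
2nd Tuesday of October 2016: Oct 11 2016.

Oct 11 2016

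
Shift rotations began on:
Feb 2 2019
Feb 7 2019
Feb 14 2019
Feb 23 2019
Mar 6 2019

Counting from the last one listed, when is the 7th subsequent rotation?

Jul 17 2019

Intervals are 5, 7, 9, 11 days — an arithmetic progression with common difference 2.
Next gap: 13 days. Mar 6 2019 + 13 days = Mar 19 2019.
Next gap: 15 days. Mar 19 2019 + 15 days = Apr 3 2019.
Next gap: 17 days. Apr 3 2019 + 17 days = Apr 20 2019.
Next gap: 19 days. Apr 20 2019 + 19 days = May 9 2019.
Next gap: 21 days. May 9 2019 + 21 days = May 30 2019.
Next gap: 23 days. May 30 2019 + 23 days = Jun 22 2019.
Next gap: 25 days. Jun 22 2019 + 25 days = Jul 17 2019.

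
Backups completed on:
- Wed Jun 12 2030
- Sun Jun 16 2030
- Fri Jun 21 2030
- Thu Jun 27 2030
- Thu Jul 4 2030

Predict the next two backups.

Fri Jul 12 2030, Sun Jul 21 2030

Gaps: 4, 5, 6, 7 days — each gap is 1 larger than the previous one.
Next gap: 8 days. Thu Jul 4 2030 + 8 days = Fri Jul 12 2030.
Next gap: 9 days. Fri Jul 12 2030 + 9 days = Sun Jul 21 2030.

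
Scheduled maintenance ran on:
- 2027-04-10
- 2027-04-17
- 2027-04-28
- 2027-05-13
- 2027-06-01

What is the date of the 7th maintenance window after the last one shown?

The spacing grows by 4 each time: 7, 11, 15, 19 days.
Next gap: 23 days. 2027-06-01 + 23 days = 2027-06-24.
Next gap: 27 days. 2027-06-24 + 27 days = 2027-07-21.
Next gap: 31 days. 2027-07-21 + 31 days = 2027-08-21.
Next gap: 35 days. 2027-08-21 + 35 days = 2027-09-25.
Next gap: 39 days. 2027-09-25 + 39 days = 2027-11-03.
Next gap: 43 days. 2027-11-03 + 43 days = 2027-12-16.
Next gap: 47 days. 2027-12-16 + 47 days = 2028-02-01.

2028-02-01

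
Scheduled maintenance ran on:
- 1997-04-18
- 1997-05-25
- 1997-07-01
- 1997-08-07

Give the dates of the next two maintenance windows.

Every event comes 37 days after the last (37, 37, 37).
1997-08-07 + 37 days = 1997-09-13.
1997-09-13 + 37 days = 1997-10-20.

1997-09-13, 1997-10-20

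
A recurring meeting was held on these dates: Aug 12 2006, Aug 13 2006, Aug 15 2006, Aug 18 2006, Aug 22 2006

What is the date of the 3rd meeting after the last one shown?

Sep 9 2006

Gaps: 1, 2, 3, 4 days — each gap is 1 larger than the previous one.
Next gap: 5 days. Aug 22 2006 + 5 days = Aug 27 2006.
Next gap: 6 days. Aug 27 2006 + 6 days = Sep 2 2006.
Next gap: 7 days. Sep 2 2006 + 7 days = Sep 9 2006.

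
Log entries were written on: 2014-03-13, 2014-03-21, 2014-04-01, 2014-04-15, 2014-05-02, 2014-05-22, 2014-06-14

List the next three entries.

2014-07-10, 2014-08-08, 2014-09-09

Intervals are 8, 11, 14, 17, 20, 23 days — an arithmetic progression with common difference 3.
Next gap: 26 days. 2014-06-14 + 26 days = 2014-07-10.
Next gap: 29 days. 2014-07-10 + 29 days = 2014-08-08.
Next gap: 32 days. 2014-08-08 + 32 days = 2014-09-09.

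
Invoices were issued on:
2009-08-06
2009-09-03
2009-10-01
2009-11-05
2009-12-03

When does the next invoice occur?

2010-01-07

All dates are Thursdays, 28, 28, 35, 28 days apart.
Specifically, the 1st Thursday of each month.
January 2010 — 1st Thursday is 2010-01-07.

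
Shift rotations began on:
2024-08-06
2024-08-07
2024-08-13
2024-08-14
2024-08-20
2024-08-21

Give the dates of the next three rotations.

Every event lands on a Tuesday or Wednesday (gaps cycle 1, 6, 1, 6, 1).
So the schedule is: every Tuesday and Wednesday.
The following Tuesday is 2024-08-27.
Next Wednesday: 2024-08-28.
The following Tuesday is 2024-09-03.

2024-08-27, 2024-08-28, 2024-09-03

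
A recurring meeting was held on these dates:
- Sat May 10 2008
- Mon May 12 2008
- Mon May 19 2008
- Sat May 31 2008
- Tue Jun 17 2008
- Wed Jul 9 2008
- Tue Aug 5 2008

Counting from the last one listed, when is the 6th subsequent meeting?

Wed Apr 29 2009

The spacing grows by 5 each time: 2, 7, 12, 17, 22, 27 days.
Next gap: 32 days. Tue Aug 5 2008 + 32 days = Sat Sep 6 2008.
Next gap: 37 days. Sat Sep 6 2008 + 37 days = Mon Oct 13 2008.
Next gap: 42 days. Mon Oct 13 2008 + 42 days = Mon Nov 24 2008.
Next gap: 47 days. Mon Nov 24 2008 + 47 days = Sat Jan 10 2009.
Next gap: 52 days. Sat Jan 10 2009 + 52 days = Tue Mar 3 2009.
Next gap: 57 days. Tue Mar 3 2009 + 57 days = Wed Apr 29 2009.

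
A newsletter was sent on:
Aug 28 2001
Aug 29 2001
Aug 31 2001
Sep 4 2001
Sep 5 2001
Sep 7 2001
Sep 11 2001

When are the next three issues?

Sep 12 2001, Sep 14 2001, Sep 18 2001

Gaps: 1, 2, 4, 1, 2, 4 days — not constant, but cyclic with period 3.
The events fall on every Tuesday, Wednesday and Friday.
The following Wednesday is Sep 12 2001.
Next Friday: Sep 14 2001.
Next Tuesday: Sep 18 2001.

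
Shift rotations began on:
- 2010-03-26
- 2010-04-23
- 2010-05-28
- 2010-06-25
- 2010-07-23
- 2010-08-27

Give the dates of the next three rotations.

Gaps: 28, 35, 28, 28, 35 days — a mix of 28 and 35. Every date is a Friday.
Each is the 4th Friday of its month.
September 2010 — 4th Friday is 2010-09-24.
4th Friday of October 2010: 2010-10-22.
November 2010 — 4th Friday is 2010-11-26.

2010-09-24, 2010-10-22, 2010-11-26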